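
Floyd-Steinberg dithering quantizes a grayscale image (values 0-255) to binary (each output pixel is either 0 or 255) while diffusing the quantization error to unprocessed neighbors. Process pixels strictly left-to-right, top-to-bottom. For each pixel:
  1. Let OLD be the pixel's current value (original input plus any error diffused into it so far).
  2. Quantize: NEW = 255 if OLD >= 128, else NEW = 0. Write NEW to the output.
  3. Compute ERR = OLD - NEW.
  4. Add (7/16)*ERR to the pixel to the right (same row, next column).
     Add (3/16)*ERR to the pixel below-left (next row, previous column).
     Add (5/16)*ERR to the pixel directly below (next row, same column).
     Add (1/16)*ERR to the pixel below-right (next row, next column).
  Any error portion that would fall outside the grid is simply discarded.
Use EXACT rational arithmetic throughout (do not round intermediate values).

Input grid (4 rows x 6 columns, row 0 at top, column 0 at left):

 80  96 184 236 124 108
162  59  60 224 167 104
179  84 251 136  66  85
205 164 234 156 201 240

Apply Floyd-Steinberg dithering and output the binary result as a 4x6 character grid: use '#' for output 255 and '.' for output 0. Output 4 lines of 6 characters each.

Answer: .###.#
#..##.
#.#...
#.####

Derivation:
(0,0): OLD=80 → NEW=0, ERR=80
(0,1): OLD=131 → NEW=255, ERR=-124
(0,2): OLD=519/4 → NEW=255, ERR=-501/4
(0,3): OLD=11597/64 → NEW=255, ERR=-4723/64
(0,4): OLD=93915/1024 → NEW=0, ERR=93915/1024
(0,5): OLD=2426877/16384 → NEW=255, ERR=-1751043/16384
(1,0): OLD=655/4 → NEW=255, ERR=-365/4
(1,1): OLD=-1221/32 → NEW=0, ERR=-1221/32
(1,2): OLD=-17839/1024 → NEW=0, ERR=-17839/1024
(1,3): OLD=415099/2048 → NEW=255, ERR=-107141/2048
(1,4): OLD=38829135/262144 → NEW=255, ERR=-28017585/262144
(1,5): OLD=124043321/4194304 → NEW=0, ERR=124043321/4194304
(2,0): OLD=73385/512 → NEW=255, ERR=-57175/512
(2,1): OLD=233489/16384 → NEW=0, ERR=233489/16384
(2,2): OLD=62808911/262144 → NEW=255, ERR=-4037809/262144
(2,3): OLD=192485451/2097152 → NEW=0, ERR=192485451/2097152
(2,4): OLD=5035279733/67108864 → NEW=0, ERR=5035279733/67108864
(2,5): OLD=129265977091/1073741824 → NEW=0, ERR=129265977091/1073741824
(3,0): OLD=45291987/262144 → NEW=255, ERR=-21554733/262144
(3,1): OLD=257137409/2097152 → NEW=0, ERR=257137409/2097152
(3,2): OLD=157773899/524288 → NEW=255, ERR=24080459/524288
(3,3): OLD=233949648063/1073741824 → NEW=255, ERR=-39854517057/1073741824
(3,4): OLD=2031672473705/8589934592 → NEW=255, ERR=-158760847255/8589934592
(3,5): OLD=37689177791959/137438953472 → NEW=255, ERR=2642244656599/137438953472
Row 0: .###.#
Row 1: #..##.
Row 2: #.#...
Row 3: #.####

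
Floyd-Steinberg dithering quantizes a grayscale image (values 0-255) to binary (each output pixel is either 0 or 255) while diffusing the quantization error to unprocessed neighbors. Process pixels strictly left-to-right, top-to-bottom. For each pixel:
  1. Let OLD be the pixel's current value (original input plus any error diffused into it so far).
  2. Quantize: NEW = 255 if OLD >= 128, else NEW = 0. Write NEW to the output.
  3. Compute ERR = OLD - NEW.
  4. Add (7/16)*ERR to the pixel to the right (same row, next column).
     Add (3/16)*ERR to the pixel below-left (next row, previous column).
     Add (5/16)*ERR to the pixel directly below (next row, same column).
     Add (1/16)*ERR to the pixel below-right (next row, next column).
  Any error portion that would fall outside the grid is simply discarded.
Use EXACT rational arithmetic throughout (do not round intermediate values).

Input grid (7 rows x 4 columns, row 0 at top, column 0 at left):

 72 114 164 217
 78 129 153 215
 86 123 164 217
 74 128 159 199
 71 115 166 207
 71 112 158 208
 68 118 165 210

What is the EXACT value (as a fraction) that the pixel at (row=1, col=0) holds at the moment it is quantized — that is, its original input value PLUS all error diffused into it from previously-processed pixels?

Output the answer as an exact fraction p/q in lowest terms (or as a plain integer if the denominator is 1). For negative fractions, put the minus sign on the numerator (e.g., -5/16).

Answer: 2559/32

Derivation:
(0,0): OLD=72 → NEW=0, ERR=72
(0,1): OLD=291/2 → NEW=255, ERR=-219/2
(0,2): OLD=3715/32 → NEW=0, ERR=3715/32
(0,3): OLD=137109/512 → NEW=255, ERR=6549/512
(1,0): OLD=2559/32 → NEW=0, ERR=2559/32
Target (1,0): original=78, with diffused error = 2559/32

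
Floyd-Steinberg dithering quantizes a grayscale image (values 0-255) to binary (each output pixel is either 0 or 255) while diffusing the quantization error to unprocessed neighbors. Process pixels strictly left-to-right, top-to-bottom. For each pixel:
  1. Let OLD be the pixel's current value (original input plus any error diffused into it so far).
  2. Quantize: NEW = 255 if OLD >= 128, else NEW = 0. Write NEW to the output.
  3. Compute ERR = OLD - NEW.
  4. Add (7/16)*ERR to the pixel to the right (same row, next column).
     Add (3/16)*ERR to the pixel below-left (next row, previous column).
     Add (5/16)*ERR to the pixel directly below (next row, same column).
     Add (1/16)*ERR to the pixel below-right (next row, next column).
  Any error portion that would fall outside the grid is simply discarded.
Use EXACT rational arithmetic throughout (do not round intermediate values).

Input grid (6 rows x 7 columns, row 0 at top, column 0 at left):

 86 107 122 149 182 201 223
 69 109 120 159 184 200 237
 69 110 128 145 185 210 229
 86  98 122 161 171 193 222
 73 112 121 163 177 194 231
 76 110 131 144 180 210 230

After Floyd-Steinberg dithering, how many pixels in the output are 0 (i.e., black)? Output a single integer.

Answer: 17

Derivation:
(0,0): OLD=86 → NEW=0, ERR=86
(0,1): OLD=1157/8 → NEW=255, ERR=-883/8
(0,2): OLD=9435/128 → NEW=0, ERR=9435/128
(0,3): OLD=371197/2048 → NEW=255, ERR=-151043/2048
(0,4): OLD=4906475/32768 → NEW=255, ERR=-3449365/32768
(0,5): OLD=81236333/524288 → NEW=255, ERR=-52457107/524288
(0,6): OLD=1503459835/8388608 → NEW=255, ERR=-635635205/8388608
(1,0): OLD=9623/128 → NEW=0, ERR=9623/128
(1,1): OLD=129633/1024 → NEW=0, ERR=129633/1024
(1,2): OLD=5822645/32768 → NEW=255, ERR=-2533195/32768
(1,3): OLD=11403313/131072 → NEW=0, ERR=11403313/131072
(1,4): OLD=1390809107/8388608 → NEW=255, ERR=-748285933/8388608
(1,5): OLD=7309516227/67108864 → NEW=0, ERR=7309516227/67108864
(1,6): OLD=273503507981/1073741824 → NEW=255, ERR=-300657139/1073741824
(2,0): OLD=1904315/16384 → NEW=0, ERR=1904315/16384
(2,1): OLD=99937273/524288 → NEW=255, ERR=-33756167/524288
(2,2): OLD=838004907/8388608 → NEW=0, ERR=838004907/8388608
(2,3): OLD=13041654675/67108864 → NEW=255, ERR=-4071105645/67108864
(2,4): OLD=83990052771/536870912 → NEW=255, ERR=-52912029789/536870912
(2,5): OLD=3355082838913/17179869184 → NEW=255, ERR=-1025783803007/17179869184
(2,6): OLD=57613737652119/274877906944 → NEW=255, ERR=-12480128618601/274877906944
(3,0): OLD=924842187/8388608 → NEW=0, ERR=924842187/8388608
(3,1): OLD=10207881647/67108864 → NEW=255, ERR=-6904878673/67108864
(3,2): OLD=49824220893/536870912 → NEW=0, ERR=49824220893/536870912
(3,3): OLD=365950253611/2147483648 → NEW=255, ERR=-181658076629/2147483648
(3,4): OLD=24245790575819/274877906944 → NEW=0, ERR=24245790575819/274877906944
(3,5): OLD=435974730662737/2199023255552 → NEW=255, ERR=-124776199503023/2199023255552
(3,6): OLD=6306991735670607/35184372088832 → NEW=255, ERR=-2665023146981553/35184372088832
(4,0): OLD=94662204613/1073741824 → NEW=0, ERR=94662204613/1073741824
(4,1): OLD=2451715612353/17179869184 → NEW=255, ERR=-1929151029567/17179869184
(4,2): OLD=21600602096751/274877906944 → NEW=0, ERR=21600602096751/274877906944
(4,3): OLD=425035999884661/2199023255552 → NEW=255, ERR=-135714930281099/2199023255552
(4,4): OLD=2843557250905583/17592186044416 → NEW=255, ERR=-1642450190420497/17592186044416
(4,5): OLD=71344284090365903/562949953421312 → NEW=0, ERR=71344284090365903/562949953421312
(4,6): OLD=2334928457646432345/9007199254740992 → NEW=255, ERR=38092647687479385/9007199254740992
(5,0): OLD=22676244208083/274877906944 → NEW=0, ERR=22676244208083/274877906944
(5,1): OLD=288611036991921/2199023255552 → NEW=255, ERR=-272139893173839/2199023255552
(5,2): OLD=1457060726331143/17592186044416 → NEW=0, ERR=1457060726331143/17592186044416
(5,3): OLD=20879156241169539/140737488355328 → NEW=255, ERR=-15008903289439101/140737488355328
(5,4): OLD=1117544373400940577/9007199254740992 → NEW=0, ERR=1117544373400940577/9007199254740992
(5,5): OLD=21533943141266366545/72057594037927936 → NEW=255, ERR=3159256661594742865/72057594037927936
(5,6): OLD=297942516961804015519/1152921504606846976 → NEW=255, ERR=3947533287058036639/1152921504606846976
Output grid:
  Row 0: .#.####  (2 black, running=2)
  Row 1: ..#.#.#  (4 black, running=6)
  Row 2: .#.####  (2 black, running=8)
  Row 3: .#.#.##  (3 black, running=11)
  Row 4: .#.##.#  (3 black, running=14)
  Row 5: .#.#.##  (3 black, running=17)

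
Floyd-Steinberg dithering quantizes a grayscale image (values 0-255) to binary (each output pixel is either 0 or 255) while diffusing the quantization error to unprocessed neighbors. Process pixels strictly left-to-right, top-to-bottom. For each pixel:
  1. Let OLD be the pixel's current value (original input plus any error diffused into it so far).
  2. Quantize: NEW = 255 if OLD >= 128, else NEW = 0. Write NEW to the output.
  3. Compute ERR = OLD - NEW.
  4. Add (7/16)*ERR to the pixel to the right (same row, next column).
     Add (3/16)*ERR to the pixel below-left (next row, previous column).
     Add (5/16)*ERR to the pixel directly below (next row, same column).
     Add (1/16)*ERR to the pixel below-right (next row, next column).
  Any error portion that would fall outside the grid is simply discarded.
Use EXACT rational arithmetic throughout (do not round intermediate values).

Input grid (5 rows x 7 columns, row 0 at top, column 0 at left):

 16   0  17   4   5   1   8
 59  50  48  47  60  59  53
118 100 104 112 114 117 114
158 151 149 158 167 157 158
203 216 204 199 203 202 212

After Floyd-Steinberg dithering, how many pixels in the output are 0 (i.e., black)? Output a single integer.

Answer: 19

Derivation:
(0,0): OLD=16 → NEW=0, ERR=16
(0,1): OLD=7 → NEW=0, ERR=7
(0,2): OLD=321/16 → NEW=0, ERR=321/16
(0,3): OLD=3271/256 → NEW=0, ERR=3271/256
(0,4): OLD=43377/4096 → NEW=0, ERR=43377/4096
(0,5): OLD=369175/65536 → NEW=0, ERR=369175/65536
(0,6): OLD=10972833/1048576 → NEW=0, ERR=10972833/1048576
(1,0): OLD=1045/16 → NEW=0, ERR=1045/16
(1,1): OLD=10947/128 → NEW=0, ERR=10947/128
(1,2): OLD=387151/4096 → NEW=0, ERR=387151/4096
(1,3): OLD=1566059/16384 → NEW=0, ERR=1566059/16384
(1,4): OLD=112179273/1048576 → NEW=0, ERR=112179273/1048576
(1,5): OLD=924333833/8388608 → NEW=0, ERR=924333833/8388608
(1,6): OLD=14070044135/134217728 → NEW=0, ERR=14070044135/134217728
(2,0): OLD=316305/2048 → NEW=255, ERR=-205935/2048
(2,1): OLD=6851003/65536 → NEW=0, ERR=6851003/65536
(2,2): OLD=212378577/1048576 → NEW=255, ERR=-55008303/1048576
(2,3): OLD=1215388713/8388608 → NEW=255, ERR=-923706327/8388608
(2,4): OLD=8448435665/67108864 → NEW=0, ERR=8448435665/67108864
(2,5): OLD=500049472115/2147483648 → NEW=255, ERR=-47558858125/2147483648
(2,6): OLD=4946331159125/34359738368 → NEW=255, ERR=-3815402124715/34359738368
(3,0): OLD=153278417/1048576 → NEW=255, ERR=-114108463/1048576
(3,1): OLD=1006108493/8388608 → NEW=0, ERR=1006108493/8388608
(3,2): OLD=11473339103/67108864 → NEW=255, ERR=-5639421217/67108864
(3,3): OLD=28762945549/268435456 → NEW=0, ERR=28762945549/268435456
(3,4): OLD=8321405570513/34359738368 → NEW=255, ERR=-440327713327/34359738368
(3,5): OLD=36152026411731/274877906944 → NEW=255, ERR=-33941839858989/274877906944
(3,6): OLD=298594850912909/4398046511104 → NEW=0, ERR=298594850912909/4398046511104
(4,0): OLD=25700185743/134217728 → NEW=255, ERR=-8525334897/134217728
(4,1): OLD=436225392563/2147483648 → NEW=255, ERR=-111382937677/2147483648
(4,2): OLD=6275273135997/34359738368 → NEW=255, ERR=-2486460147843/34359738368
(4,3): OLD=53098052138543/274877906944 → NEW=255, ERR=-16995814132177/274877906944
(4,4): OLD=341923685480501/2199023255552 → NEW=255, ERR=-218827244685259/2199023255552
(4,5): OLD=9274980315008253/70368744177664 → NEW=255, ERR=-8669049450296067/70368744177664
(4,6): OLD=193205911167695355/1125899906842624 → NEW=255, ERR=-93898565077173765/1125899906842624
Output grid:
  Row 0: .......  (7 black, running=7)
  Row 1: .......  (7 black, running=14)
  Row 2: #.##.##  (2 black, running=16)
  Row 3: #.#.##.  (3 black, running=19)
  Row 4: #######  (0 black, running=19)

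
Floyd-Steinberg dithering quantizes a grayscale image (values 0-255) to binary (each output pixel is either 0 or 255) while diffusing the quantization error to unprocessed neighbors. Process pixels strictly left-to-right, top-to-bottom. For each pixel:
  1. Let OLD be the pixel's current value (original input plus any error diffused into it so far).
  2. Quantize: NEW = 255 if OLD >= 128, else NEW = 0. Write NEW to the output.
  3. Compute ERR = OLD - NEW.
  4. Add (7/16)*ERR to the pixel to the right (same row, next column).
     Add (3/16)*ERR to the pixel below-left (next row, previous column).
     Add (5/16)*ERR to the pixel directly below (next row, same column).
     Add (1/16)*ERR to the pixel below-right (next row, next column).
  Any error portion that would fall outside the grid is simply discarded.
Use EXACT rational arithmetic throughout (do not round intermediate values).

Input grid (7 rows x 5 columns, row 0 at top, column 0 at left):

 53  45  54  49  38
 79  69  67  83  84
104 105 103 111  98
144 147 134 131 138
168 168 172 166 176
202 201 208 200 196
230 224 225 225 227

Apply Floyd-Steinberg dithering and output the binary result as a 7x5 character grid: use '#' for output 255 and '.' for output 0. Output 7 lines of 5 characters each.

Answer: .....
.#.#.
.#..#
#.##.
##.##
###.#
#.###

Derivation:
(0,0): OLD=53 → NEW=0, ERR=53
(0,1): OLD=1091/16 → NEW=0, ERR=1091/16
(0,2): OLD=21461/256 → NEW=0, ERR=21461/256
(0,3): OLD=350931/4096 → NEW=0, ERR=350931/4096
(0,4): OLD=4946885/65536 → NEW=0, ERR=4946885/65536
(1,0): OLD=27737/256 → NEW=0, ERR=27737/256
(1,1): OLD=321007/2048 → NEW=255, ERR=-201233/2048
(1,2): OLD=4622619/65536 → NEW=0, ERR=4622619/65536
(1,3): OLD=41949823/262144 → NEW=255, ERR=-24896897/262144
(1,4): OLD=299440541/4194304 → NEW=0, ERR=299440541/4194304
(2,0): OLD=3913653/32768 → NEW=0, ERR=3913653/32768
(2,1): OLD=153662871/1048576 → NEW=255, ERR=-113724009/1048576
(2,2): OLD=900000645/16777216 → NEW=0, ERR=900000645/16777216
(2,3): OLD=32906010047/268435456 → NEW=0, ERR=32906010047/268435456
(2,4): OLD=721575415929/4294967296 → NEW=255, ERR=-373641244551/4294967296
(3,0): OLD=2700931557/16777216 → NEW=255, ERR=-1577258523/16777216
(3,1): OLD=12012536961/134217728 → NEW=0, ERR=12012536961/134217728
(3,2): OLD=885305870555/4294967296 → NEW=255, ERR=-209910789925/4294967296
(3,3): OLD=1159354144771/8589934592 → NEW=255, ERR=-1031079176189/8589934592
(3,4): OLD=9065601221807/137438953472 → NEW=0, ERR=9065601221807/137438953472
(4,0): OLD=333724522827/2147483648 → NEW=255, ERR=-213883807413/2147483648
(4,1): OLD=9438994149963/68719476736 → NEW=255, ERR=-8084472417717/68719476736
(4,2): OLD=97136348554949/1099511627776 → NEW=0, ERR=97136348554949/1099511627776
(4,3): OLD=3104203917599307/17592186044416 → NEW=255, ERR=-1381803523726773/17592186044416
(4,4): OLD=43557305864109453/281474976710656 → NEW=255, ERR=-28218813197107827/281474976710656
(5,0): OLD=163626522371521/1099511627776 → NEW=255, ERR=-116748942711359/1099511627776
(5,1): OLD=1126964769400067/8796093022208 → NEW=255, ERR=-1116038951262973/8796093022208
(5,2): OLD=44478122212414875/281474976710656 → NEW=255, ERR=-27297996848802405/281474976710656
(5,3): OLD=134825032818270997/1125899906842624 → NEW=0, ERR=134825032818270997/1125899906842624
(5,4): OLD=3821785648125695831/18014398509481984 → NEW=255, ERR=-771885971792210089/18014398509481984
(6,0): OLD=24351547759482161/140737488355328 → NEW=255, ERR=-11536511771126479/140737488355328
(6,1): OLD=556947199652629599/4503599627370496 → NEW=0, ERR=556947199652629599/4503599627370496
(6,2): OLD=18974237758970610181/72057594037927936 → NEW=255, ERR=599551279298986501/72057594037927936
(6,3): OLD=290497289138680257399/1152921504606846976 → NEW=255, ERR=-3497694536065721481/1152921504606846976
(6,4): OLD=4053984365612010438913/18446744073709551616 → NEW=255, ERR=-649935373183925223167/18446744073709551616
Row 0: .....
Row 1: .#.#.
Row 2: .#..#
Row 3: #.##.
Row 4: ##.##
Row 5: ###.#
Row 6: #.###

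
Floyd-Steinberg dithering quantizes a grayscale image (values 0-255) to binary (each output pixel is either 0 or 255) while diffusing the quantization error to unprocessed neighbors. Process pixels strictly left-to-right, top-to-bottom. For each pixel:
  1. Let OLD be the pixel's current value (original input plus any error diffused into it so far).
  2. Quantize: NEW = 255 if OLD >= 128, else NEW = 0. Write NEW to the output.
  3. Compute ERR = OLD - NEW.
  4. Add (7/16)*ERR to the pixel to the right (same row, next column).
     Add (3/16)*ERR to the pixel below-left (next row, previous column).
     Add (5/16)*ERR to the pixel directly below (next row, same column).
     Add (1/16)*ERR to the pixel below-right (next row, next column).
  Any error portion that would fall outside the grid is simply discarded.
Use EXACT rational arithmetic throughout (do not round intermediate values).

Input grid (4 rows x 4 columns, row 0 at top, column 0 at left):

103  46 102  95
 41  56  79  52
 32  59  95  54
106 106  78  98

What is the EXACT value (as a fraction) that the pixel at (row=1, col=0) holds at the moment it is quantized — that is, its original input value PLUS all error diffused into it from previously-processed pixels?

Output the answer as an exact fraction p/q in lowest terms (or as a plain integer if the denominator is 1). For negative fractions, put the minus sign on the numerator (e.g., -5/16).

Answer: 23107/256

Derivation:
(0,0): OLD=103 → NEW=0, ERR=103
(0,1): OLD=1457/16 → NEW=0, ERR=1457/16
(0,2): OLD=36311/256 → NEW=255, ERR=-28969/256
(0,3): OLD=186337/4096 → NEW=0, ERR=186337/4096
(1,0): OLD=23107/256 → NEW=0, ERR=23107/256
Target (1,0): original=41, with diffused error = 23107/256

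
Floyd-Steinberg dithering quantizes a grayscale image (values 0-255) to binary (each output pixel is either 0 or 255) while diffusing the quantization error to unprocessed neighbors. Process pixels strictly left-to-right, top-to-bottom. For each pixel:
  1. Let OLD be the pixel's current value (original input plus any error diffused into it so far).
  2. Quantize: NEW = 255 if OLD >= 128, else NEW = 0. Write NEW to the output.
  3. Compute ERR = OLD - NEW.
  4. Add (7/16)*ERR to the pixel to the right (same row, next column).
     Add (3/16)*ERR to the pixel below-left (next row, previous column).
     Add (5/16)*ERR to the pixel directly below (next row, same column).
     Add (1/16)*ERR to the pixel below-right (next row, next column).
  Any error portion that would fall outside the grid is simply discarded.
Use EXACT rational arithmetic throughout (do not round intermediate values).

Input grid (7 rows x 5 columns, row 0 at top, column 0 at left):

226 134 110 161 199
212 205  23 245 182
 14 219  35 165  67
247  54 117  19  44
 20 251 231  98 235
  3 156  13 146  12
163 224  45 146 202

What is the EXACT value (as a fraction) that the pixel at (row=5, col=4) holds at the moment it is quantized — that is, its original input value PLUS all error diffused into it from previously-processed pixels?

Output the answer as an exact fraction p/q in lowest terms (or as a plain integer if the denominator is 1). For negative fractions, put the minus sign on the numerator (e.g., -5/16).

(0,0): OLD=226 → NEW=255, ERR=-29
(0,1): OLD=1941/16 → NEW=0, ERR=1941/16
(0,2): OLD=41747/256 → NEW=255, ERR=-23533/256
(0,3): OLD=494725/4096 → NEW=0, ERR=494725/4096
(0,4): OLD=16504739/65536 → NEW=255, ERR=-206941/65536
(1,0): OLD=57775/256 → NEW=255, ERR=-7505/256
(1,1): OLD=432201/2048 → NEW=255, ERR=-90039/2048
(1,2): OLD=345213/65536 → NEW=0, ERR=345213/65536
(1,3): OLD=73062585/262144 → NEW=255, ERR=6215865/262144
(1,4): OLD=834397963/4194304 → NEW=255, ERR=-235149557/4194304
(2,0): OLD=-111565/32768 → NEW=0, ERR=-111565/32768
(2,1): OLD=212784353/1048576 → NEW=255, ERR=-54602527/1048576
(2,2): OLD=261092323/16777216 → NEW=0, ERR=261092323/16777216
(2,3): OLD=45375153145/268435456 → NEW=255, ERR=-23075888135/268435456
(2,4): OLD=57348779407/4294967296 → NEW=0, ERR=57348779407/4294967296
(3,0): OLD=3962314371/16777216 → NEW=255, ERR=-315875709/16777216
(3,1): OLD=4321169095/134217728 → NEW=0, ERR=4321169095/134217728
(3,2): OLD=500689015485/4294967296 → NEW=0, ERR=500689015485/4294967296
(3,3): OLD=400413511061/8589934592 → NEW=0, ERR=400413511061/8589934592
(3,4): OLD=8685267903945/137438953472 → NEW=0, ERR=8685267903945/137438953472
(4,0): OLD=43278151885/2147483648 → NEW=0, ERR=43278151885/2147483648
(4,1): OLD=19967072707277/68719476736 → NEW=255, ERR=2443606139597/68719476736
(4,2): OLD=322969913074339/1099511627776 → NEW=255, ERR=42594447991459/1099511627776
(4,3): OLD=2615082833030861/17592186044416 → NEW=255, ERR=-1870924608295219/17592186044416
(4,4): OLD=59428765598115355/281474976710656 → NEW=255, ERR=-12347353463101925/281474976710656
(5,0): OLD=17553857603719/1099511627776 → NEW=0, ERR=17553857603719/1099511627776
(5,1): OLD=1606344137531093/8796093022208 → NEW=255, ERR=-636659583131947/8796093022208
(5,2): OLD=-6833714280440835/281474976710656 → NEW=0, ERR=-6833714280440835/281474976710656
(5,3): OLD=108469423816474195/1125899906842624 → NEW=0, ERR=108469423816474195/1125899906842624
(5,4): OLD=608772504636170657/18014398509481984 → NEW=0, ERR=608772504636170657/18014398509481984
Target (5,4): original=12, with diffused error = 608772504636170657/18014398509481984

Answer: 608772504636170657/18014398509481984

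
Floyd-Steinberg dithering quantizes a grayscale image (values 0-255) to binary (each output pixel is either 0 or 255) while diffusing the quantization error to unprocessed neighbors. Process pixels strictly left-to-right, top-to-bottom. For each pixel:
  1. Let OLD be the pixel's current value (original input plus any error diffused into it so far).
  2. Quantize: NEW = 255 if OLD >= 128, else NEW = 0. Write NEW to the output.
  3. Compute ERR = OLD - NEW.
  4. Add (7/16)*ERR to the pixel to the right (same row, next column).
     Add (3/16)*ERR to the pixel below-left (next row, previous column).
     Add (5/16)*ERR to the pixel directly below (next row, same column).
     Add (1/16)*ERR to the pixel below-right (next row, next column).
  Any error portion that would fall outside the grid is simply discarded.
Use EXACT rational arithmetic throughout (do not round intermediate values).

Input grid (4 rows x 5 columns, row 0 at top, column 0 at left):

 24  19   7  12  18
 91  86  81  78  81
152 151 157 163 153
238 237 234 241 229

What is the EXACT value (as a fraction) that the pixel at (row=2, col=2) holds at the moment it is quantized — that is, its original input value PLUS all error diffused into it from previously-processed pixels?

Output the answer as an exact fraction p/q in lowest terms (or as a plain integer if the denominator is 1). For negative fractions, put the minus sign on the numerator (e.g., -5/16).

Answer: 472624077/2097152

Derivation:
(0,0): OLD=24 → NEW=0, ERR=24
(0,1): OLD=59/2 → NEW=0, ERR=59/2
(0,2): OLD=637/32 → NEW=0, ERR=637/32
(0,3): OLD=10603/512 → NEW=0, ERR=10603/512
(0,4): OLD=221677/8192 → NEW=0, ERR=221677/8192
(1,0): OLD=3329/32 → NEW=0, ERR=3329/32
(1,1): OLD=37367/256 → NEW=255, ERR=-27913/256
(1,2): OLD=370643/8192 → NEW=0, ERR=370643/8192
(1,3): OLD=3623615/32768 → NEW=0, ERR=3623615/32768
(1,4): OLD=72944765/524288 → NEW=255, ERR=-60748675/524288
(2,0): OLD=672013/4096 → NEW=255, ERR=-372467/4096
(2,1): OLD=12075407/131072 → NEW=0, ERR=12075407/131072
(2,2): OLD=472624077/2097152 → NEW=255, ERR=-62149683/2097152
Target (2,2): original=157, with diffused error = 472624077/2097152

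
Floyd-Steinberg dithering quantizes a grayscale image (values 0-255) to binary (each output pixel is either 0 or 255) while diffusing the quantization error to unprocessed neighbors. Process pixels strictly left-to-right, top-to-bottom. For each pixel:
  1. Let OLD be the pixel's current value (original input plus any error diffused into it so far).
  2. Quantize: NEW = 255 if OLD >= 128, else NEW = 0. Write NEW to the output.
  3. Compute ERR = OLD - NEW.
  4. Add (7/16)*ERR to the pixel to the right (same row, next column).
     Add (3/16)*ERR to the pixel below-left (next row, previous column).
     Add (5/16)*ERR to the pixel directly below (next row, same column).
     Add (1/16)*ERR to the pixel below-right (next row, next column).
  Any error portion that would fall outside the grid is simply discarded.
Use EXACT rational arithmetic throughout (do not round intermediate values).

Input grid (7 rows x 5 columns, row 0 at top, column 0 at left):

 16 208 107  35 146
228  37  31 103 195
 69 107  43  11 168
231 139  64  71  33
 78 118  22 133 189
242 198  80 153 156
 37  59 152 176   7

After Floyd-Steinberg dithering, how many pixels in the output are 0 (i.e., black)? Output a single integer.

Answer: 20

Derivation:
(0,0): OLD=16 → NEW=0, ERR=16
(0,1): OLD=215 → NEW=255, ERR=-40
(0,2): OLD=179/2 → NEW=0, ERR=179/2
(0,3): OLD=2373/32 → NEW=0, ERR=2373/32
(0,4): OLD=91363/512 → NEW=255, ERR=-39197/512
(1,0): OLD=451/2 → NEW=255, ERR=-59/2
(1,1): OLD=235/8 → NEW=0, ERR=235/8
(1,2): OLD=42611/512 → NEW=0, ERR=42611/512
(1,3): OLD=630063/4096 → NEW=255, ERR=-414417/4096
(1,4): OLD=8614465/65536 → NEW=255, ERR=-8097215/65536
(2,0): OLD=8357/128 → NEW=0, ERR=8357/128
(2,1): OLD=1298469/8192 → NEW=255, ERR=-790491/8192
(2,2): OLD=1265677/131072 → NEW=0, ERR=1265677/131072
(2,3): OLD=-72053183/2097152 → NEW=0, ERR=-72053183/2097152
(2,4): OLD=3625036391/33554432 → NEW=0, ERR=3625036391/33554432
(3,0): OLD=30580399/131072 → NEW=255, ERR=-2842961/131072
(3,1): OLD=1724365/16384 → NEW=0, ERR=1724365/16384
(3,2): OLD=3375243603/33554432 → NEW=0, ERR=3375243603/33554432
(3,3): OLD=33589703909/268435456 → NEW=0, ERR=33589703909/268435456
(3,4): OLD=512640496347/4294967296 → NEW=0, ERR=512640496347/4294967296
(4,0): OLD=190747811/2097152 → NEW=0, ERR=190747811/2097152
(4,1): OLD=111769952841/536870912 → NEW=255, ERR=-25132129719/536870912
(4,2): OLD=541115357005/8589934592 → NEW=0, ERR=541115357005/8589934592
(4,3): OLD=31381446276701/137438953472 → NEW=255, ERR=-3665486858659/137438953472
(4,4): OLD=489177395105643/2199023255552 → NEW=255, ERR=-71573535060117/2199023255552
(5,0): OLD=2247524980187/8589934592 → NEW=255, ERR=57091659227/8589934592
(5,1): OLD=7001658282349/34359738368 → NEW=255, ERR=-1760075001491/34359738368
(5,2): OLD=152498703178771/2199023255552 → NEW=0, ERR=152498703178771/2199023255552
(5,3): OLD=3040632914681451/17592186044416 → NEW=255, ERR=-1445374526644629/17592186044416
(5,4): OLD=30460350960036901/281474976710656 → NEW=0, ERR=30460350960036901/281474976710656
(6,0): OLD=16202573293923/549755813888 → NEW=0, ERR=16202573293923/549755813888
(6,1): OLD=2438437579292237/35184372088832 → NEW=0, ERR=2438437579292237/35184372088832
(6,2): OLD=104362788267992205/562949953421312 → NEW=255, ERR=-39189449854442355/562949953421312
(6,3): OLD=1301482769364164249/9007199254740992 → NEW=255, ERR=-995353040594788711/9007199254740992
(6,4): OLD=-1825040571668675761/144115188075855872 → NEW=0, ERR=-1825040571668675761/144115188075855872
Output grid:
  Row 0: .#..#  (3 black, running=3)
  Row 1: #..##  (2 black, running=5)
  Row 2: .#...  (4 black, running=9)
  Row 3: #....  (4 black, running=13)
  Row 4: .#.##  (2 black, running=15)
  Row 5: ##.#.  (2 black, running=17)
  Row 6: ..##.  (3 black, running=20)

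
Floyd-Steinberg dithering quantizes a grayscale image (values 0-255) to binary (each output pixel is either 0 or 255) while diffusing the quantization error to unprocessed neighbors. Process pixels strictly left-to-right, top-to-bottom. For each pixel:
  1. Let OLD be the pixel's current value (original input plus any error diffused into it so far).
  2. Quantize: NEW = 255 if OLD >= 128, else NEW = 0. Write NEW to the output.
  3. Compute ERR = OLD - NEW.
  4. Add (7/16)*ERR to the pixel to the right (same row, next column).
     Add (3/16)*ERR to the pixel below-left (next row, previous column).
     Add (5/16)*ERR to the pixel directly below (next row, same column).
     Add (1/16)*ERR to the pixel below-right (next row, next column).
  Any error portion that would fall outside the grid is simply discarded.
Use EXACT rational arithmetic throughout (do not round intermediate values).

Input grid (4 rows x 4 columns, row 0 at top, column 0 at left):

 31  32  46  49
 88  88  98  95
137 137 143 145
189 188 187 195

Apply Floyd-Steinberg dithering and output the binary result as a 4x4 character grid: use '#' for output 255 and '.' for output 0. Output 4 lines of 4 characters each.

(0,0): OLD=31 → NEW=0, ERR=31
(0,1): OLD=729/16 → NEW=0, ERR=729/16
(0,2): OLD=16879/256 → NEW=0, ERR=16879/256
(0,3): OLD=318857/4096 → NEW=0, ERR=318857/4096
(1,0): OLD=27195/256 → NEW=0, ERR=27195/256
(1,1): OLD=333853/2048 → NEW=255, ERR=-188387/2048
(1,2): OLD=6278625/65536 → NEW=0, ERR=6278625/65536
(1,3): OLD=173394679/1048576 → NEW=255, ERR=-93992201/1048576
(2,0): OLD=5011855/32768 → NEW=255, ERR=-3343985/32768
(2,1): OLD=92494997/1048576 → NEW=0, ERR=92494997/1048576
(2,2): OLD=396308265/2097152 → NEW=255, ERR=-138465495/2097152
(2,3): OLD=3157128165/33554432 → NEW=0, ERR=3157128165/33554432
(3,0): OLD=2913341215/16777216 → NEW=255, ERR=-1364848865/16777216
(3,1): OLD=43276231233/268435456 → NEW=255, ERR=-25174810047/268435456
(3,2): OLD=637767092415/4294967296 → NEW=255, ERR=-457449568065/4294967296
(3,3): OLD=11935135678905/68719476736 → NEW=255, ERR=-5588330888775/68719476736
Row 0: ....
Row 1: .#.#
Row 2: #.#.
Row 3: ####

Answer: ....
.#.#
#.#.
####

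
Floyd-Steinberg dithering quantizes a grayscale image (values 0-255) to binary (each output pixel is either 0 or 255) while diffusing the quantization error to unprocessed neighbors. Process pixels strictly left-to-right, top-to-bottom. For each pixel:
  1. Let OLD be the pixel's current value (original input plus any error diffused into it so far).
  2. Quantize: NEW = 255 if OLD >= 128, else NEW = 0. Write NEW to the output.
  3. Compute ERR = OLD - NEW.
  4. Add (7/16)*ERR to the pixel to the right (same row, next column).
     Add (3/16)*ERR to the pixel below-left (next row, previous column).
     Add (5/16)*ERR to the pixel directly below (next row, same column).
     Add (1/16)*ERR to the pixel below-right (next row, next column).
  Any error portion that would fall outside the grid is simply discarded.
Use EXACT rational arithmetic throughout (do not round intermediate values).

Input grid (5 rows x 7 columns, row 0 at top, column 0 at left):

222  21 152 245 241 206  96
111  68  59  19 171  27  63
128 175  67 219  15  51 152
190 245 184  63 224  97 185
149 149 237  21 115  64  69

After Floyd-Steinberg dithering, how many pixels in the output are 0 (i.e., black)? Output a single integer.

Answer: 18

Derivation:
(0,0): OLD=222 → NEW=255, ERR=-33
(0,1): OLD=105/16 → NEW=0, ERR=105/16
(0,2): OLD=39647/256 → NEW=255, ERR=-25633/256
(0,3): OLD=824089/4096 → NEW=255, ERR=-220391/4096
(0,4): OLD=14251439/65536 → NEW=255, ERR=-2460241/65536
(0,5): OLD=198784969/1048576 → NEW=255, ERR=-68601911/1048576
(0,6): OLD=1130399359/16777216 → NEW=0, ERR=1130399359/16777216
(1,0): OLD=26091/256 → NEW=0, ERR=26091/256
(1,1): OLD=192109/2048 → NEW=0, ERR=192109/2048
(1,2): OLD=3871217/65536 → NEW=0, ERR=3871217/65536
(1,3): OLD=3861853/262144 → NEW=0, ERR=3861853/262144
(1,4): OLD=2517990711/16777216 → NEW=255, ERR=-1760199369/16777216
(1,5): OLD=-3900207385/134217728 → NEW=0, ERR=-3900207385/134217728
(1,6): OLD=144424947881/2147483648 → NEW=0, ERR=144424947881/2147483648
(2,0): OLD=5814271/32768 → NEW=255, ERR=-2541569/32768
(2,1): OLD=196949221/1048576 → NEW=255, ERR=-70437659/1048576
(2,2): OLD=1085409263/16777216 → NEW=0, ERR=1085409263/16777216
(2,3): OLD=31665728055/134217728 → NEW=255, ERR=-2559792585/134217728
(2,4): OLD=-32918810777/1073741824 → NEW=0, ERR=-32918810777/1073741824
(2,5): OLD=1187436039501/34359738368 → NEW=0, ERR=1187436039501/34359738368
(2,6): OLD=102430478727403/549755813888 → NEW=255, ERR=-37757253814037/549755813888
(3,0): OLD=2569707023/16777216 → NEW=255, ERR=-1708483057/16777216
(3,1): OLD=25063618531/134217728 → NEW=255, ERR=-9161902109/134217728
(3,2): OLD=178862324441/1073741824 → NEW=255, ERR=-94941840679/1073741824
(3,3): OLD=71514232735/4294967296 → NEW=0, ERR=71514232735/4294967296
(3,4): OLD=124790090836495/549755813888 → NEW=255, ERR=-15397641704945/549755813888
(3,5): OLD=355153110909853/4398046511104 → NEW=0, ERR=355153110909853/4398046511104
(3,6): OLD=14145991109731459/70368744177664 → NEW=255, ERR=-3798038655572861/70368744177664
(4,0): OLD=224150034945/2147483648 → NEW=0, ERR=224150034945/2147483648
(4,1): OLD=5167362217357/34359738368 → NEW=255, ERR=-3594371066483/34359738368
(4,2): OLD=89311730563171/549755813888 → NEW=255, ERR=-50876001978269/549755813888
(4,3): OLD=-110224049486799/4398046511104 → NEW=0, ERR=-110224049486799/4398046511104
(4,4): OLD=3921810736438083/35184372088832 → NEW=0, ERR=3921810736438083/35184372088832
(4,5): OLD=142010179115897795/1125899906842624 → NEW=0, ERR=142010179115897795/1125899906842624
(4,6): OLD=2024140854912634949/18014398509481984 → NEW=0, ERR=2024140854912634949/18014398509481984
Output grid:
  Row 0: #.####.  (2 black, running=2)
  Row 1: ....#..  (6 black, running=8)
  Row 2: ##.#..#  (3 black, running=11)
  Row 3: ###.#.#  (2 black, running=13)
  Row 4: .##....  (5 black, running=18)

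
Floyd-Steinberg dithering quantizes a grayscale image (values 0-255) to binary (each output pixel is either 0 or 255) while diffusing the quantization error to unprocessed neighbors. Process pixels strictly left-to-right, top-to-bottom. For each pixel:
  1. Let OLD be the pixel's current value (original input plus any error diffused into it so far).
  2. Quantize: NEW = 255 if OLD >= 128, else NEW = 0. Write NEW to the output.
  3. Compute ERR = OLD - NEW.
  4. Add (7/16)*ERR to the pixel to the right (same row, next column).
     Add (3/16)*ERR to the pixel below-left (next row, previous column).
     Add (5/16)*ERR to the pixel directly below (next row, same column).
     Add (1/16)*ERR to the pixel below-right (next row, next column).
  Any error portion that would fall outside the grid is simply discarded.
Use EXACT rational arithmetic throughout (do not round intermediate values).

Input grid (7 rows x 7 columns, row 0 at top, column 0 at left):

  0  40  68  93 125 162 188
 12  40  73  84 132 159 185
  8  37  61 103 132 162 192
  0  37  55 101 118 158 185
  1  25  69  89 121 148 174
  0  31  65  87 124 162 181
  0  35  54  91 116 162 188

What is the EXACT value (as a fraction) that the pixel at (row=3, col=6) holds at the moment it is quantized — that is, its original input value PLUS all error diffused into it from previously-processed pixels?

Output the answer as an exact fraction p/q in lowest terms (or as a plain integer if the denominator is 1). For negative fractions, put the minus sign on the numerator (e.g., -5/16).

Answer: 101598719380703/549755813888

Derivation:
(0,0): OLD=0 → NEW=0, ERR=0
(0,1): OLD=40 → NEW=0, ERR=40
(0,2): OLD=171/2 → NEW=0, ERR=171/2
(0,3): OLD=4173/32 → NEW=255, ERR=-3987/32
(0,4): OLD=36091/512 → NEW=0, ERR=36091/512
(0,5): OLD=1579741/8192 → NEW=255, ERR=-509219/8192
(0,6): OLD=21077003/131072 → NEW=255, ERR=-12346357/131072
(1,0): OLD=39/2 → NEW=0, ERR=39/2
(1,1): OLD=1233/16 → NEW=0, ERR=1233/16
(1,2): OLD=57637/512 → NEW=0, ERR=57637/512
(1,3): OLD=231169/2048 → NEW=0, ERR=231169/2048
(1,4): OLD=24113187/131072 → NEW=255, ERR=-9310173/131072
(1,5): OLD=99869331/1048576 → NEW=0, ERR=99869331/1048576
(1,6): OLD=3243835965/16777216 → NEW=255, ERR=-1034354115/16777216
(2,0): OLD=7307/256 → NEW=0, ERR=7307/256
(2,1): OLD=785577/8192 → NEW=0, ERR=785577/8192
(2,2): OLD=21510715/131072 → NEW=255, ERR=-11912645/131072
(2,3): OLD=96708387/1048576 → NEW=0, ERR=96708387/1048576
(2,4): OLD=1468555411/8388608 → NEW=255, ERR=-670539629/8388608
(2,5): OLD=37793771057/268435456 → NEW=255, ERR=-30657270223/268435456
(2,6): OLD=552851048807/4294967296 → NEW=255, ERR=-542365611673/4294967296
(3,0): OLD=3525851/131072 → NEW=0, ERR=3525851/131072
(3,1): OLD=66562495/1048576 → NEW=0, ERR=66562495/1048576
(3,2): OLD=651428781/8388608 → NEW=0, ERR=651428781/8388608
(3,3): OLD=4802574827/33554432 → NEW=255, ERR=-3753805333/33554432
(3,4): OLD=122092238043/4294967296 → NEW=0, ERR=122092238043/4294967296
(3,5): OLD=3644664123841/34359738368 → NEW=0, ERR=3644664123841/34359738368
(3,6): OLD=101598719380703/549755813888 → NEW=255, ERR=-38589013160737/549755813888
Target (3,6): original=185, with diffused error = 101598719380703/549755813888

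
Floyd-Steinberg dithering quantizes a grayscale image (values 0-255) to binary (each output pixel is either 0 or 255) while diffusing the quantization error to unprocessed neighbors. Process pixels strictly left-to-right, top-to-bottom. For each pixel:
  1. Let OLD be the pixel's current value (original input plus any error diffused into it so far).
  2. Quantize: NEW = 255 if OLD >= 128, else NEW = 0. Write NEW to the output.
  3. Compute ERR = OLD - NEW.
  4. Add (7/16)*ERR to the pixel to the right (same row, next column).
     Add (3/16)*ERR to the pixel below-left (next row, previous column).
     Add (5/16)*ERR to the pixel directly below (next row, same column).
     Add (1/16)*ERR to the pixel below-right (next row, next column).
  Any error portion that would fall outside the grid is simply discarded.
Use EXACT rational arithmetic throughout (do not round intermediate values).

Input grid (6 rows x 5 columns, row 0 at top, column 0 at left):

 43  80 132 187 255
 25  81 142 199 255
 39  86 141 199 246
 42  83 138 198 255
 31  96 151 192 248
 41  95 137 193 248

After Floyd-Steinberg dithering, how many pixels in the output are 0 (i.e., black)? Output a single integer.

(0,0): OLD=43 → NEW=0, ERR=43
(0,1): OLD=1581/16 → NEW=0, ERR=1581/16
(0,2): OLD=44859/256 → NEW=255, ERR=-20421/256
(0,3): OLD=623005/4096 → NEW=255, ERR=-421475/4096
(0,4): OLD=13761355/65536 → NEW=255, ERR=-2950325/65536
(1,0): OLD=14583/256 → NEW=0, ERR=14583/256
(1,1): OLD=255041/2048 → NEW=0, ERR=255041/2048
(1,2): OLD=10383317/65536 → NEW=255, ERR=-6328363/65536
(1,3): OLD=29142833/262144 → NEW=0, ERR=29142833/262144
(1,4): OLD=1187566451/4194304 → NEW=255, ERR=118018931/4194304
(2,0): OLD=2626395/32768 → NEW=0, ERR=2626395/32768
(2,1): OLD=152501785/1048576 → NEW=255, ERR=-114885095/1048576
(2,2): OLD=1535417739/16777216 → NEW=0, ERR=1535417739/16777216
(2,3): OLD=73288452721/268435456 → NEW=255, ERR=4837411441/268435456
(2,4): OLD=1158032153815/4294967296 → NEW=255, ERR=62815493335/4294967296
(3,0): OLD=780210987/16777216 → NEW=0, ERR=780210987/16777216
(3,1): OLD=12250889807/134217728 → NEW=0, ERR=12250889807/134217728
(3,2): OLD=872153013269/4294967296 → NEW=255, ERR=-223063647211/4294967296
(3,3): OLD=1626689649965/8589934592 → NEW=255, ERR=-563743670995/8589934592
(3,4): OLD=31883679537857/137438953472 → NEW=255, ERR=-3163253597503/137438953472
(4,0): OLD=134533101989/2147483648 → NEW=0, ERR=134533101989/2147483648
(4,1): OLD=9971218634661/68719476736 → NEW=255, ERR=-7552247933019/68719476736
(4,2): OLD=88058035963467/1099511627776 → NEW=0, ERR=88058035963467/1099511627776
(4,3): OLD=3500287642809253/17592186044416 → NEW=255, ERR=-985719798516827/17592186044416
(4,4): OLD=59726726294025219/281474976710656 → NEW=255, ERR=-12049392767192061/281474976710656
(5,0): OLD=43948529257999/1099511627776 → NEW=0, ERR=43948529257999/1099511627776
(5,1): OLD=853886300246381/8796093022208 → NEW=0, ERR=853886300246381/8796093022208
(5,2): OLD=52670588023483221/281474976710656 → NEW=255, ERR=-19105531037734059/281474976710656
(5,3): OLD=160748276460523131/1125899906842624 → NEW=255, ERR=-126356199784345989/1125899906842624
(5,4): OLD=3279003509412191961/18014398509481984 → NEW=255, ERR=-1314668110505713959/18014398509481984
Output grid:
  Row 0: ..###  (2 black, running=2)
  Row 1: ..#.#  (3 black, running=5)
  Row 2: .#.##  (2 black, running=7)
  Row 3: ..###  (2 black, running=9)
  Row 4: .#.##  (2 black, running=11)
  Row 5: ..###  (2 black, running=13)

Answer: 13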